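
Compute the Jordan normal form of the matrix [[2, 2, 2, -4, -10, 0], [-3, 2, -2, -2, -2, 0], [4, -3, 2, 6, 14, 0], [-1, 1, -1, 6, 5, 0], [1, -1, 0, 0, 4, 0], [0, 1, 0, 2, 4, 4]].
The characteristic polynomial is det(xI - A) = (x - 4)^4(x - 2)^2, so the eigenvalues are 2 (algebraic multiplicity 2), 4 (algebraic multiplicity 4).

For λ = 2: rank(A - 2I) = 5, rank((A - 2I)^2) = 4. The eigenspace has dimension 6 - 5 = 1, so there is 1 Jordan block; the rank sequence gives block sizes [2].

For λ = 4: rank(A - 4I) = 4, rank((A - 4I)^2) = 3, rank((A - 4I)^3) = 2. The eigenspace has dimension 6 - 4 = 2, so there are 2 Jordan blocks; the rank sequence gives block sizes [3, 1].

Assembling the blocks gives the Jordan form J above.

J = [[2, 1, 0, 0, 0, 0], [0, 2, 0, 0, 0, 0], [0, 0, 4, 1, 0, 0], [0, 0, 0, 4, 1, 0], [0, 0, 0, 0, 4, 0], [0, 0, 0, 0, 0, 4]]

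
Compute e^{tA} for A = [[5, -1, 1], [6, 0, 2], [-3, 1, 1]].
e^{tA} = [[(3*t + 1)*e^{2*t}, -t*e^{2*t}, t*e^{2*t}], [6*t*e^{2*t}, (1 - 2*t)*e^{2*t}, 2*t*e^{2*t}], [-3*t*e^{2*t}, t*e^{2*t}, (1 - t)*e^{2*t}]]

A has Jordan form J = [[2, 1, 0], [0, 2, 0], [0, 0, 2]] with A = PJP^{-1}, so e^{tA} = P e^{tJ} P^{-1}.

For a Jordan block J_k(λ), e^{tJ_k(λ)} = e^{λt} · (I + tN + t^2 N^2/2! + ... + t^{k-1} N^{k-1}/(k-1)!) where N is the nilpotent superdiagonal part.

Assembling the blocks and conjugating back gives the entries of e^{tA} as shown above.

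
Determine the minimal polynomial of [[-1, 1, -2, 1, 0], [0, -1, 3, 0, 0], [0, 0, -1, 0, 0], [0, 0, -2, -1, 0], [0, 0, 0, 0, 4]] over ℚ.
The characteristic polynomial factors as (x - 4)(x + 1)^4. The minimal polynomial is ∏(x - λ)^{k_λ} where k_λ is the size of the largest Jordan block at λ.

For λ = -1: rank(A + I) = 3, and the largest Jordan block has size 3 (the smallest k with rank((A + I)^k) = rank((A + I)^(k+1))).
For λ = 4: rank(A - 4I) = 4, and the largest Jordan block has size 1 (the smallest k with rank((A - 4I)^k) = rank((A - 4I)^(k+1))).

So m_A(x) = (x - 4)(x + 1)^3.

m_A(x) = (x - 4)(x + 1)^3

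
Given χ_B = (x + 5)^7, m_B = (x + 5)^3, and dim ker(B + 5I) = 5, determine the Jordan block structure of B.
Jordan blocks: (-5, 3), (-5, 1), (-5, 1), (-5, 1), (-5, 1)

λ = -5: algebraic multiplicity 7 (exponent in χ_B), largest block size 3 (exponent in m_B), 5 blocks (geometric multiplicity). These force block sizes [3, 1, 1, 1, 1].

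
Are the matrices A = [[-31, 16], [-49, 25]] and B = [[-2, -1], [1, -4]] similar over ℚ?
Two matrices over a field are similar if and only if they have the same invariant factors.

Both A and B have characteristic polynomial (x + 3)^2 and minimal polynomial (x + 3)^2. Computing further, both have invariant factors (x + 3)^2. Hence A and B are similar.

Yes.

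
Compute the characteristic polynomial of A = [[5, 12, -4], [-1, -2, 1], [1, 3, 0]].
xI - A = [[x - 5, -12, 4], [1, x + 2, -1], [-1, -3, x]].

Expanding det(xI - A) along the first row:
det(xI - A) = + (x - 5)·det([[x + 2, -1], [-3, x]]) - (-12)·det([[1, -1], [-1, x]]) + (4)·det([[1, x + 2], [-1, -3]]).

Evaluating gives χ_A(x) = x^3 - 3x^2 + 3x - 1 = (x - 1)^3.

χ_A(x) = (x - 1)^3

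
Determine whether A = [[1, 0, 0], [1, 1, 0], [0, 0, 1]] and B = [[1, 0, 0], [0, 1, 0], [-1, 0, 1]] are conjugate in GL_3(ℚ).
Two matrices over a field are similar if and only if they have the same invariant factors.

Both A and B have characteristic polynomial (x - 1)^3 and minimal polynomial (x - 1)^2. Computing further, both have invariant factors x - 1, (x - 1)^2. Hence A and B are similar.

Yes.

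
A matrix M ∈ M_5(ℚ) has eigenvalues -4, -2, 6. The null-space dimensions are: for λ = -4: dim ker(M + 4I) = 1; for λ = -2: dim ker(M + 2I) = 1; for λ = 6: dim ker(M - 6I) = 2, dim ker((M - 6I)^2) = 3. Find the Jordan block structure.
λ = -4: successive nullity increments [1] count blocks of size ≥ k; block sizes are [1].
λ = -2: successive nullity increments [1] count blocks of size ≥ k; block sizes are [1].
λ = 6: successive nullity increments [2, 1] count blocks of size ≥ k; block sizes are [2, 1].

Jordan blocks: (-4, 1), (-2, 1), (6, 2), (6, 1)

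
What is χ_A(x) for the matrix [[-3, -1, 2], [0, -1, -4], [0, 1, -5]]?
xI - A = [[x + 3, 1, -2], [0, x + 1, 4], [0, -1, x + 5]].

Expanding det(xI - A) along the first row:
det(xI - A) = + (x + 3)·det([[x + 1, 4], [-1, x + 5]]) - (1)·det([[0, 4], [0, x + 5]]) + (-2)·det([[0, x + 1], [0, -1]]).

Evaluating gives χ_A(x) = x^3 + 9x^2 + 27x + 27 = (x + 3)^3.

χ_A(x) = (x + 3)^3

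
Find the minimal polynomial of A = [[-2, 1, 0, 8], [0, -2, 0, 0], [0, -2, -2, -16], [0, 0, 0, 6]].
The characteristic polynomial factors as (x - 6)(x + 2)^3. The minimal polynomial is ∏(x - λ)^{k_λ} where k_λ is the size of the largest Jordan block at λ.

For λ = -2: rank(A + 2I) = 2, and the largest Jordan block has size 2 (the smallest k with rank((A + 2I)^k) = rank((A + 2I)^(k+1))).
For λ = 6: rank(A - 6I) = 3, and the largest Jordan block has size 1 (the smallest k with rank((A - 6I)^k) = rank((A - 6I)^(k+1))).

So m_A(x) = (x - 6)(x + 2)^2.

m_A(x) = (x - 6)(x + 2)^2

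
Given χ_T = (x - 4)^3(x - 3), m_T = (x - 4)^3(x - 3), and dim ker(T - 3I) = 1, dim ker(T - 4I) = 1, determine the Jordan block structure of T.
λ = 3: algebraic multiplicity 1 (exponent in χ_T), largest block size 1 (exponent in m_T), 1 block (geometric multiplicity). This forces block sizes [1].
λ = 4: algebraic multiplicity 3 (exponent in χ_T), largest block size 3 (exponent in m_T), 1 block (geometric multiplicity). This forces block sizes [3].

Jordan blocks: (3, 1), (4, 3)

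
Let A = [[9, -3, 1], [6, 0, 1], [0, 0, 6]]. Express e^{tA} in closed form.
A has Jordan form J = [[3, 0, 0], [0, 6, 1], [0, 0, 6]] with A = PJP^{-1}, so e^{tA} = P e^{tJ} P^{-1}.

For a Jordan block J_k(λ), e^{tJ_k(λ)} = e^{λt} · (I + tN + t^2 N^2/2! + ... + t^{k-1} N^{k-1}/(k-1)!) where N is the nilpotent superdiagonal part.

Assembling the blocks and conjugating back gives the entries of e^{tA} as shown above.

e^{tA} = [[2*e^{6*t} - e^{3*t}, -e^{6*t} + e^{3*t}, t*e^{6*t}], [2*(e^{3*t} - 1)*e^{3*t}, (2 - e^{3*t})*e^{3*t}, t*e^{6*t}], [0, 0, e^{6*t}]]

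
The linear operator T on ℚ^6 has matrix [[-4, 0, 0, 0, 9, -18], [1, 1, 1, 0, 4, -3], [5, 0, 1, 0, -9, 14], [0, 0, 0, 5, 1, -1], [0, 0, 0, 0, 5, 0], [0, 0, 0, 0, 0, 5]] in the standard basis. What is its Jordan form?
J = [[-4, 0, 0, 0, 0, 0], [0, 1, 1, 0, 0, 0], [0, 0, 1, 0, 0, 0], [0, 0, 0, 5, 1, 0], [0, 0, 0, 0, 5, 0], [0, 0, 0, 0, 0, 5]]

The characteristic polynomial is det(xI - A) = (x - 5)^3(x - 1)^2(x + 4), so the eigenvalues are -4 (algebraic multiplicity 1), 1 (algebraic multiplicity 2), 5 (algebraic multiplicity 3).

For λ = -4: algebraic multiplicity 1 gives one 1×1 block.

For λ = 1: rank(A - I) = 5, rank((A - I)^2) = 4. The eigenspace has dimension 6 - 5 = 1, so there is 1 Jordan block; the rank sequence gives block sizes [2].

For λ = 5: rank(A - 5I) = 4, rank((A - 5I)^2) = 3. The eigenspace has dimension 6 - 4 = 2, so there are 2 Jordan blocks; the rank sequence gives block sizes [2, 1].

Assembling the blocks gives the Jordan form J above.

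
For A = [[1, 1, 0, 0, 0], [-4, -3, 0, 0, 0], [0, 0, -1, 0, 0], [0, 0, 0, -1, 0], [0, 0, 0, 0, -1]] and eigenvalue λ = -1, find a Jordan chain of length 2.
v_1 = [[0, 1, 0, 1, 0]]^T, v_2 = [[1, -2, 0, 0, 0]]^T

We seek v_1 ∈ ker((A + I)^2) \ ker(A + I), then set v_{i+1} = (A + I) v_i.

One such chain is v_1 = [[0, 1, 0, 1, 0]]^T, v_2 = [[1, -2, 0, 0, 0]]^T. Check: (A + I) v_2 = [[0, 0, 0, 0, 0]]^T = 0.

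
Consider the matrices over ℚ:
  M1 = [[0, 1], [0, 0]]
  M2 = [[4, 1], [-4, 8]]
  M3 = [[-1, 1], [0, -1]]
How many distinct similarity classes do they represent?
Characteristic polynomials: χ_{M1} = x^2, χ_{M2} = (x - 6)^2, χ_{M3} = (x + 1)^2.

{M1}: invariant factors x^2.

{M2}: invariant factors (x - 6)^2.

{M3}: invariant factors (x + 1)^2.

Matrices are similar if and only if their invariant-factor lists agree; the partition into similarity classes is {M1}, {M2}, {M3}.

3 classes: {M1}, {M2}, {M3}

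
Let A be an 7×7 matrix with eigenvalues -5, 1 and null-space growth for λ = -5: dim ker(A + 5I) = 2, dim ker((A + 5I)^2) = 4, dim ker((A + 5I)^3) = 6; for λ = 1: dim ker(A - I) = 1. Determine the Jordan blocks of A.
λ = -5: successive nullity increments [2, 2, 2] count blocks of size ≥ k; block sizes are [3, 3].
λ = 1: successive nullity increments [1] count blocks of size ≥ k; block sizes are [1].

Jordan blocks: (-5, 3), (-5, 3), (1, 1)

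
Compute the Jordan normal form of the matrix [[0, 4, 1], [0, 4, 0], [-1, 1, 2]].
The characteristic polynomial is det(xI - A) = (x - 4)(x - 1)^2, so the eigenvalues are 1 (algebraic multiplicity 2), 4 (algebraic multiplicity 1).

For λ = 1: rank(A - I) = 2, rank((A - I)^2) = 1. The eigenspace has dimension 3 - 2 = 1, so there is 1 Jordan block; the rank sequence gives block sizes [2].

For λ = 4: algebraic multiplicity 1 gives one 1×1 block.

Assembling the blocks gives the Jordan form J above.

J = [[1, 1, 0], [0, 1, 0], [0, 0, 4]]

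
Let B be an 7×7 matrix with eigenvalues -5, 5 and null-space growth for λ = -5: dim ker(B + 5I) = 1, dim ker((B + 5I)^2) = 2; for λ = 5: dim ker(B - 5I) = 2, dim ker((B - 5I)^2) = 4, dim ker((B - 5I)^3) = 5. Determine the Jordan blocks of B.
Jordan blocks: (-5, 2), (5, 3), (5, 2)

λ = -5: successive nullity increments [1, 1] count blocks of size ≥ k; block sizes are [2].
λ = 5: successive nullity increments [2, 2, 1] count blocks of size ≥ k; block sizes are [3, 2].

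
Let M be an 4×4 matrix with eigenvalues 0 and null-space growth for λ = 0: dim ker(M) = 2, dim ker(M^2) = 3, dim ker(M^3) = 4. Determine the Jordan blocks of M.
Jordan blocks: (0, 3), (0, 1)

λ = 0: successive nullity increments [2, 1, 1] count blocks of size ≥ k; block sizes are [3, 1].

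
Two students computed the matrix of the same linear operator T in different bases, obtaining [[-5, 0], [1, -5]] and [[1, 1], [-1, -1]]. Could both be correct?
No.

trace(A) = -10 but trace(B) = 0. The trace is a similarity invariant, so A and B are not similar.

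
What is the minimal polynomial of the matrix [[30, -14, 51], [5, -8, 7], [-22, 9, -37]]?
The characteristic polynomial factors as (x + 5)^3. The minimal polynomial is ∏(x - λ)^{k_λ} where k_λ is the size of the largest Jordan block at λ.

For λ = -5: rank(A + 5I) = 2, and the largest Jordan block has size 3 (the smallest k with rank((A + 5I)^k) = rank((A + 5I)^(k+1))).

So m_A(x) = (x + 5)^3.

m_A(x) = (x + 5)^3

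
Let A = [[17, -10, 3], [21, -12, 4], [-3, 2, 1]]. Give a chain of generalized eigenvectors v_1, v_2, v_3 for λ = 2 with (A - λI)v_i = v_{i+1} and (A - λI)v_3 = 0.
We seek v_1 ∈ ker((A - 2I)^3) \ ker((A - 2I)^2), then set v_{i+1} = (A - 2I) v_i.

One such chain is v_1 = [[0, 0, 1]]^T, v_2 = [[3, 4, -1]]^T, v_3 = [[2, 3, 0]]^T. Check: (A - 2I) v_3 = [[0, 0, 0]]^T = 0.

v_1 = [[0, 0, 1]]^T, v_2 = [[3, 4, -1]]^T, v_3 = [[2, 3, 0]]^T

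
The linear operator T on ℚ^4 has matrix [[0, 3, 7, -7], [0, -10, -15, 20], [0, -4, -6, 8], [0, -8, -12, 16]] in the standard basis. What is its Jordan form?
J = [[0, 1, 0, 0], [0, 0, 1, 0], [0, 0, 0, 0], [0, 0, 0, 0]]

The characteristic polynomial is det(xI - A) = x^4, so the eigenvalues are 0 (algebraic multiplicity 4).

For λ = 0: rank(A) = 2, rank(A^2) = 1, rank(A^3) = 0. The eigenspace has dimension 4 - 2 = 2, so there are 2 Jordan blocks; the rank sequence gives block sizes [3, 1].

Assembling the blocks gives the Jordan form J above.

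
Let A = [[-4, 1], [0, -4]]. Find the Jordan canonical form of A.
The characteristic polynomial is det(xI - A) = (x + 4)^2, so the eigenvalues are -4 (algebraic multiplicity 2).

For λ = -4: rank(A + 4I) = 1, rank((A + 4I)^2) = 0. The eigenspace has dimension 2 - 1 = 1, so there is 1 Jordan block; the rank sequence gives block sizes [2].

Assembling the blocks gives the Jordan form J above.

J = [[-4, 1], [0, -4]]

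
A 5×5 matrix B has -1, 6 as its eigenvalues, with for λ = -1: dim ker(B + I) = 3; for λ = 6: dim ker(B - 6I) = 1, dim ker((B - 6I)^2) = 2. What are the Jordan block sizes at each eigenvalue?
Jordan blocks: (-1, 1), (-1, 1), (-1, 1), (6, 2)

λ = -1: successive nullity increments [3] count blocks of size ≥ k; block sizes are [1, 1, 1].
λ = 6: successive nullity increments [1, 1] count blocks of size ≥ k; block sizes are [2].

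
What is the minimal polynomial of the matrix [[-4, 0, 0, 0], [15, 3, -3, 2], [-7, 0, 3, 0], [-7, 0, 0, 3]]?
The characteristic polynomial factors as (x - 3)^3(x + 4). The minimal polynomial is ∏(x - λ)^{k_λ} where k_λ is the size of the largest Jordan block at λ.

For λ = -4: rank(A + 4I) = 3, and the largest Jordan block has size 1 (the smallest k with rank((A + 4I)^k) = rank((A + 4I)^(k+1))).
For λ = 3: rank(A - 3I) = 2, and the largest Jordan block has size 2 (the smallest k with rank((A - 3I)^k) = rank((A - 3I)^(k+1))).

So m_A(x) = (x - 3)^2(x + 4).

m_A(x) = (x - 3)^2(x + 4)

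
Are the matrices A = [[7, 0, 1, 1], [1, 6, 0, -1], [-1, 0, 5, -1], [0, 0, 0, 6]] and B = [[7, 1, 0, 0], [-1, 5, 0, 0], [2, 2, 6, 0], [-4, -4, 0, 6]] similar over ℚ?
No.

Both have characteristic polynomial (x - 6)^4, but the minimal polynomial of A is (x - 6)^3 while the minimal polynomial of B is (x - 6)^2. The minimal polynomial is a similarity invariant, so A and B are not similar.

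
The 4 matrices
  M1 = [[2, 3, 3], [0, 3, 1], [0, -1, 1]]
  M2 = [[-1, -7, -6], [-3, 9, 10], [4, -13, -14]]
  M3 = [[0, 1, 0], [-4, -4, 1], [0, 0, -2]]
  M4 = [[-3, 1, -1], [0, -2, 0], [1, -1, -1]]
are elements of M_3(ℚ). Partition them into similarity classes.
3 classes: {M1}, {M2, M3}, {M4}

Characteristic polynomials: χ_{M1} = (x - 2)^3, χ_{M2} = (x + 2)^3, χ_{M3} = (x + 2)^3, χ_{M4} = (x + 2)^3.

{M1}: invariant factors x - 2, (x - 2)^2.

{M2, M3}: invariant factors (x + 2)^3.

{M4}: invariant factors x + 2, (x + 2)^2.

Matrices are similar if and only if their invariant-factor lists agree; the partition into similarity classes is {M1}, {M2, M3}, {M4}.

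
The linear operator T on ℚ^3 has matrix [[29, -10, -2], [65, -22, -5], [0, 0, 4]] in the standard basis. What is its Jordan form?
The characteristic polynomial is det(xI - A) = (x - 4)^2(x - 3), so the eigenvalues are 3 (algebraic multiplicity 1), 4 (algebraic multiplicity 2).

For λ = 3: algebraic multiplicity 1 gives one 1×1 block.

For λ = 4: rank(A - 4I) = 2, rank((A - 4I)^2) = 1. The eigenspace has dimension 3 - 2 = 1, so there is 1 Jordan block; the rank sequence gives block sizes [2].

Assembling the blocks gives the Jordan form J above.

J = [[3, 0, 0], [0, 4, 1], [0, 0, 4]]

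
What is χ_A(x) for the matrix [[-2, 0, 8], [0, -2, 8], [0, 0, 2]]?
χ_A(x) = (x - 2)(x + 2)^2

xI - A = [[x + 2, 0, -8], [0, x + 2, -8], [0, 0, x - 2]].

Expanding det(xI - A) along the first row:
det(xI - A) = + (x + 2)·det([[x + 2, -8], [0, x - 2]]) - (0)·det([[0, -8], [0, x - 2]]) + (-8)·det([[0, x + 2], [0, 0]]).

Evaluating gives χ_A(x) = x^3 + 2x^2 - 4x - 8 = (x - 2)(x + 2)^2.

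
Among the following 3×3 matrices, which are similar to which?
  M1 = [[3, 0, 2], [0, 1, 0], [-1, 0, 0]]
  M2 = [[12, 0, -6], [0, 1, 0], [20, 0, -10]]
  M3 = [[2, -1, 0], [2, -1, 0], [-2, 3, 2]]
2 classes: {M1}, {M2, M3}

Characteristic polynomials: χ_{M1} = (x - 2)(x - 1)^2, χ_{M2} = x(x - 2)(x - 1), χ_{M3} = x(x - 2)(x - 1).

{M1}: invariant factors x - 1, (x - 2)(x - 1).

{M2, M3}: invariant factors x(x - 2)(x - 1).

Matrices are similar if and only if their invariant-factor lists agree; the partition into similarity classes is {M1}, {M2, M3}.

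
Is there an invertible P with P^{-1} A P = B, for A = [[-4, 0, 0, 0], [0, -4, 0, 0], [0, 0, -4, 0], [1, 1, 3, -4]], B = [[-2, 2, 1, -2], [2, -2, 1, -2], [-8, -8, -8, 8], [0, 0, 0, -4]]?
Yes.

Two matrices over a field are similar if and only if they have the same invariant factors.

Both A and B have characteristic polynomial (x + 4)^4 and minimal polynomial (x + 4)^2. Computing further, both have invariant factors x + 4, x + 4, (x + 4)^2. Hence A and B are similar.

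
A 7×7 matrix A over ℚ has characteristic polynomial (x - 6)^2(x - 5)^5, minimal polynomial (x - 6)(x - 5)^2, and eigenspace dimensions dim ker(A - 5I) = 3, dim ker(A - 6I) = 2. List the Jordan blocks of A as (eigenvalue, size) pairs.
λ = 5: algebraic multiplicity 5 (exponent in χ_A), largest block size 2 (exponent in m_A), 3 blocks (geometric multiplicity). These force block sizes [2, 2, 1].
λ = 6: algebraic multiplicity 2 (exponent in χ_A), largest block size 1 (exponent in m_A), 2 blocks (geometric multiplicity). These force block sizes [1, 1].

Jordan blocks: (5, 2), (5, 2), (5, 1), (6, 1), (6, 1)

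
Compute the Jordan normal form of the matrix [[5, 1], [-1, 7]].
J = [[6, 1], [0, 6]]

The characteristic polynomial is det(xI - A) = (x - 6)^2, so the eigenvalues are 6 (algebraic multiplicity 2).

For λ = 6: rank(A - 6I) = 1, rank((A - 6I)^2) = 0. The eigenspace has dimension 2 - 1 = 1, so there is 1 Jordan block; the rank sequence gives block sizes [2].

Assembling the blocks gives the Jordan form J above.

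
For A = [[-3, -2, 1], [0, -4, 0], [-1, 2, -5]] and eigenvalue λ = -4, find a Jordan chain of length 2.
We seek v_1 ∈ ker((A + 4I)^2) \ ker(A + 4I), then set v_{i+1} = (A + 4I) v_i.

One such chain is v_1 = [[-2, 0, 3]]^T, v_2 = [[1, 0, -1]]^T. Check: (A + 4I) v_2 = [[0, 0, 0]]^T = 0.

v_1 = [[-2, 0, 3]]^T, v_2 = [[1, 0, -1]]^T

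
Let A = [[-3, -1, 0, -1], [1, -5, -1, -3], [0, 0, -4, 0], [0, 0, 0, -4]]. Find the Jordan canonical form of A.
The characteristic polynomial is det(xI - A) = (x + 4)^4, so the eigenvalues are -4 (algebraic multiplicity 4).

For λ = -4: rank(A + 4I) = 2, rank((A + 4I)^2) = 1, rank((A + 4I)^3) = 0. The eigenspace has dimension 4 - 2 = 2, so there are 2 Jordan blocks; the rank sequence gives block sizes [3, 1].

Assembling the blocks gives the Jordan form J above.

J = [[-4, 1, 0, 0], [0, -4, 1, 0], [0, 0, -4, 0], [0, 0, 0, -4]]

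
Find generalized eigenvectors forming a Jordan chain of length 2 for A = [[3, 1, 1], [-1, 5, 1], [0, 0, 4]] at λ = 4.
v_1 = [[-3, -1, -3]]^T, v_2 = [[-1, -1, 0]]^T

We seek v_1 ∈ ker((A - 4I)^2) \ ker(A - 4I), then set v_{i+1} = (A - 4I) v_i.

One such chain is v_1 = [[-3, -1, -3]]^T, v_2 = [[-1, -1, 0]]^T. Check: (A - 4I) v_2 = [[0, 0, 0]]^T = 0.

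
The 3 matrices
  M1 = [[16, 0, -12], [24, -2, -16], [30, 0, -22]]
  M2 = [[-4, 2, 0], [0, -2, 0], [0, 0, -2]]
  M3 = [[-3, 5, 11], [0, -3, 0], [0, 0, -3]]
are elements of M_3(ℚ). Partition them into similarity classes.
Characteristic polynomials: χ_{M1} = (x + 2)^2(x + 4), χ_{M2} = (x + 2)^2(x + 4), χ_{M3} = (x + 3)^3.

{M1, M2}: invariant factors x + 2, (x + 2)(x + 4).

{M3}: invariant factors x + 3, (x + 3)^2.

Matrices are similar if and only if their invariant-factor lists agree; the partition into similarity classes is {M1, M2}, {M3}.

2 classes: {M1, M2}, {M3}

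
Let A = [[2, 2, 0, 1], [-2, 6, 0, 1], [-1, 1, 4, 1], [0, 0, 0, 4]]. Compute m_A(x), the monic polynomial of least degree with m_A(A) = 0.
The characteristic polynomial factors as (x - 4)^4. The minimal polynomial is ∏(x - λ)^{k_λ} where k_λ is the size of the largest Jordan block at λ.

For λ = 4: rank(A - 4I) = 2, and the largest Jordan block has size 2 (the smallest k with rank((A - 4I)^k) = rank((A - 4I)^(k+1))).

So m_A(x) = (x - 4)^2.

m_A(x) = (x - 4)^2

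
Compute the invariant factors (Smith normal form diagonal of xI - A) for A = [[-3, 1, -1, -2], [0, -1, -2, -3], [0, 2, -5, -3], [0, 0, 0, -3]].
(x + 3)^2, (x + 3)^2

The Jordan structure of A has elementary divisors (x + 3)^2, (x + 3)^2. Arranging the block sizes at each eigenvalue in decreasing order and taking row products gives the invariant factors.

Invariant factors (smallest first, each dividing the next): (x + 3)^2, (x + 3)^2.

Check: the last factor (x + 3)^2 is the minimal polynomial, and the product (x + 3)^4 is the characteristic polynomial.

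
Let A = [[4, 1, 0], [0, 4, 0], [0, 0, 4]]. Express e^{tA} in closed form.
A has Jordan form J = [[4, 1, 0], [0, 4, 0], [0, 0, 4]] with A = PJP^{-1}, so e^{tA} = P e^{tJ} P^{-1}.

For a Jordan block J_k(λ), e^{tJ_k(λ)} = e^{λt} · (I + tN + t^2 N^2/2! + ... + t^{k-1} N^{k-1}/(k-1)!) where N is the nilpotent superdiagonal part.

Assembling the blocks and conjugating back gives the entries of e^{tA} as shown above.

e^{tA} = [[e^{4*t}, t*e^{4*t}, 0], [0, e^{4*t}, 0], [0, 0, e^{4*t}]]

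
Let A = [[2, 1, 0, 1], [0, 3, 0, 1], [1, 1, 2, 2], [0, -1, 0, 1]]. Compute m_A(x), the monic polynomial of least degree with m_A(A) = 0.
The characteristic polynomial factors as (x - 2)^4. The minimal polynomial is ∏(x - λ)^{k_λ} where k_λ is the size of the largest Jordan block at λ.

For λ = 2: rank(A - 2I) = 2, and the largest Jordan block has size 2 (the smallest k with rank((A - 2I)^k) = rank((A - 2I)^(k+1))).

So m_A(x) = (x - 2)^2.

m_A(x) = (x - 2)^2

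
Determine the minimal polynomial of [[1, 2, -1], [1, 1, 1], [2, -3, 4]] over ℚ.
The characteristic polynomial factors as (x - 2)^3. The minimal polynomial is ∏(x - λ)^{k_λ} where k_λ is the size of the largest Jordan block at λ.

For λ = 2: rank(A - 2I) = 2, and the largest Jordan block has size 3 (the smallest k with rank((A - 2I)^k) = rank((A - 2I)^(k+1))).

So m_A(x) = (x - 2)^3.

m_A(x) = (x - 2)^3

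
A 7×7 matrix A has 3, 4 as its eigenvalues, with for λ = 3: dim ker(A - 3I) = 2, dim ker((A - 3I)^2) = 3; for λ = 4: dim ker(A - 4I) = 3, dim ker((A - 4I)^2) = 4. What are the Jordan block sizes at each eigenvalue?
λ = 3: successive nullity increments [2, 1] count blocks of size ≥ k; block sizes are [2, 1].
λ = 4: successive nullity increments [3, 1] count blocks of size ≥ k; block sizes are [2, 1, 1].

Jordan blocks: (3, 2), (3, 1), (4, 2), (4, 1), (4, 1)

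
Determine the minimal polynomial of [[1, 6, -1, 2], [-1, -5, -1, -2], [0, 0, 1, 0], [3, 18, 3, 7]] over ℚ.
The characteristic polynomial factors as (x - 1)^4. The minimal polynomial is ∏(x - λ)^{k_λ} where k_λ is the size of the largest Jordan block at λ.

For λ = 1: rank(A - I) = 2, and the largest Jordan block has size 3 (the smallest k with rank((A - I)^k) = rank((A - I)^(k+1))).

So m_A(x) = (x - 1)^3.

m_A(x) = (x - 1)^3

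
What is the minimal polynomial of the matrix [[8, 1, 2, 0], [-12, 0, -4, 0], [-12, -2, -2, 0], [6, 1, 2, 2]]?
The characteristic polynomial factors as (x - 2)^4. The minimal polynomial is ∏(x - λ)^{k_λ} where k_λ is the size of the largest Jordan block at λ.

For λ = 2: rank(A - 2I) = 1, and the largest Jordan block has size 2 (the smallest k with rank((A - 2I)^k) = rank((A - 2I)^(k+1))).

So m_A(x) = (x - 2)^2.

m_A(x) = (x - 2)^2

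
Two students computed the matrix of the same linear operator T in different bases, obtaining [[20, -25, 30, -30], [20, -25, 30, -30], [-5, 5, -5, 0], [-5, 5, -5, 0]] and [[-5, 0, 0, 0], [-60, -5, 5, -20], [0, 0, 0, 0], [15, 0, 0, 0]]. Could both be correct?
Two matrices over a field are similar if and only if they have the same invariant factors.

Both A and B have characteristic polynomial x^2(x + 5)^2 and minimal polynomial x(x + 5). Computing further, both have invariant factors x(x + 5), x(x + 5). Hence A and B are similar.

Yes.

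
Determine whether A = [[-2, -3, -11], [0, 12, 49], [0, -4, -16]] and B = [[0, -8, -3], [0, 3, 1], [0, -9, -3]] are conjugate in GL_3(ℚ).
No.

trace(A) = -6 but trace(B) = 0. The trace is a similarity invariant, so A and B are not similar.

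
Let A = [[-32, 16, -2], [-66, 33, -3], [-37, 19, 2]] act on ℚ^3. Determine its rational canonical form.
The invariant factors of A (the non-unit diagonal entries of the Smith normal form of xI - A over ℚ[x]) are (x - 6)(x^2 + 3x + 3), each dividing the next. The characteristic polynomial is their product, (x - 6)(x^2 + 3x + 3).

The rational canonical form is the block-diagonal matrix of companion matrices C(f_i):
R = [[0, 0, 18], [1, 0, 15], [0, 1, 3]].

Note the characteristic polynomial does not split into linear factors over ℚ, so A has no Jordan form over ℚ; the rational canonical form exists over any field.

R = [[0, 0, 18], [1, 0, 15], [0, 1, 3]]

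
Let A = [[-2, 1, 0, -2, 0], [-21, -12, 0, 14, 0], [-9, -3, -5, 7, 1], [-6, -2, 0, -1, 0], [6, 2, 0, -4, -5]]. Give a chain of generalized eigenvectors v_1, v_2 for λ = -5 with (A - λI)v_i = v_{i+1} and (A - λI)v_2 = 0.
We seek v_1 ∈ ker((A + 5I)^2) \ ker(A + 5I), then set v_{i+1} = (A + 5I) v_i.

One such chain is v_1 = [[0, 3, 0, 1, -1]]^T, v_2 = [[1, -7, -3, -2, 2]]^T. Check: (A + 5I) v_2 = [[0, 0, 0, 0, 0]]^T = 0.

v_1 = [[0, 3, 0, 1, -1]]^T, v_2 = [[1, -7, -3, -2, 2]]^T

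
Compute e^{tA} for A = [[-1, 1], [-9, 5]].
A has Jordan form J = [[2, 1], [0, 2]] with A = PJP^{-1}, so e^{tA} = P e^{tJ} P^{-1}.

For a Jordan block J_k(λ), e^{tJ_k(λ)} = e^{λt} · (I + tN + t^2 N^2/2! + ... + t^{k-1} N^{k-1}/(k-1)!) where N is the nilpotent superdiagonal part.

Assembling the blocks and conjugating back gives the entries of e^{tA} as shown above.

e^{tA} = [[(1 - 3*t)*e^{2*t}, t*e^{2*t}], [-9*t*e^{2*t}, (3*t + 1)*e^{2*t}]]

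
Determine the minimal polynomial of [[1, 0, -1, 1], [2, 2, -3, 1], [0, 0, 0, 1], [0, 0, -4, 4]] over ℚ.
m_A(x) = (x - 2)^3(x - 1)

The characteristic polynomial factors as (x - 2)^3(x - 1). The minimal polynomial is ∏(x - λ)^{k_λ} where k_λ is the size of the largest Jordan block at λ.

For λ = 1: rank(A - I) = 3, and the largest Jordan block has size 1 (the smallest k with rank((A - I)^k) = rank((A - I)^(k+1))).
For λ = 2: rank(A - 2I) = 3, and the largest Jordan block has size 3 (the smallest k with rank((A - 2I)^k) = rank((A - 2I)^(k+1))).

So m_A(x) = (x - 2)^3(x - 1).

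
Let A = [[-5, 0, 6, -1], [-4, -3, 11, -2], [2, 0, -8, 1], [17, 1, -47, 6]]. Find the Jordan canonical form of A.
J = [[-3, 1, 0, 0], [0, -3, 0, 0], [0, 0, -2, 1], [0, 0, 0, -2]]

The characteristic polynomial is det(xI - A) = (x + 2)^2(x + 3)^2, so the eigenvalues are -3 (algebraic multiplicity 2), -2 (algebraic multiplicity 2).

For λ = -3: rank(A + 3I) = 3, rank((A + 3I)^2) = 2. The eigenspace has dimension 4 - 3 = 1, so there is 1 Jordan block; the rank sequence gives block sizes [2].

For λ = -2: rank(A + 2I) = 3, rank((A + 2I)^2) = 2. The eigenspace has dimension 4 - 3 = 1, so there is 1 Jordan block; the rank sequence gives block sizes [2].

Assembling the blocks gives the Jordan form J above.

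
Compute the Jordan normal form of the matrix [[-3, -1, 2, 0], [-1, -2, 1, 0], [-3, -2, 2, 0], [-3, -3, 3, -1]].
The characteristic polynomial is det(xI - A) = (x + 1)^4, so the eigenvalues are -1 (algebraic multiplicity 4).

For λ = -1: rank(A + I) = 2, rank((A + I)^2) = 1, rank((A + I)^3) = 0. The eigenspace has dimension 4 - 2 = 2, so there are 2 Jordan blocks; the rank sequence gives block sizes [3, 1].

Assembling the blocks gives the Jordan form J above.

J = [[-1, 1, 0, 0], [0, -1, 1, 0], [0, 0, -1, 0], [0, 0, 0, -1]]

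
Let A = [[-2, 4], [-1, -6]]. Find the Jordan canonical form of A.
The characteristic polynomial is det(xI - A) = (x + 4)^2, so the eigenvalues are -4 (algebraic multiplicity 2).

For λ = -4: rank(A + 4I) = 1, rank((A + 4I)^2) = 0. The eigenspace has dimension 2 - 1 = 1, so there is 1 Jordan block; the rank sequence gives block sizes [2].

Assembling the blocks gives the Jordan form J above.

J = [[-4, 1], [0, -4]]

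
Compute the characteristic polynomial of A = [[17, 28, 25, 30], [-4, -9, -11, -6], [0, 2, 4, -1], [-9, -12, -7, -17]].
xI - A = [[x - 17, -28, -25, -30], [4, x + 9, 11, 6], [0, -2, x - 4, 1], [9, 12, 7, x + 17]].

Expanding det(xI - A) along the first row:
det(xI - A) = + (x - 17)·det([[x + 9, 11, 6], [-2, x - 4, 1], [12, 7, x + 17]]) - (-28)·det([[4, 11, 6], [0, x - 4, 1], [9, 7, x + 17]]) + (-25)·det([[4, x + 9, 6], [0, -2, 1], [9, 12, x + 17]]) - (-30)·det([[4, x + 9, 11], [0, -2, x - 4], [9, 12, 7]]).

Evaluating gives χ_A(x) = x^4 + 5x^3 = x^3(x + 5).

χ_A(x) = x^3(x + 5)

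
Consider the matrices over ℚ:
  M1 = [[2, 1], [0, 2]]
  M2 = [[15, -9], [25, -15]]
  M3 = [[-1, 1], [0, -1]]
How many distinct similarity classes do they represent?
Characteristic polynomials: χ_{M1} = (x - 2)^2, χ_{M2} = x^2, χ_{M3} = (x + 1)^2.

{M1}: invariant factors (x - 2)^2.

{M2}: invariant factors x^2.

{M3}: invariant factors (x + 1)^2.

Matrices are similar if and only if their invariant-factor lists agree; the partition into similarity classes is {M1}, {M2}, {M3}.

3 classes: {M1}, {M2}, {M3}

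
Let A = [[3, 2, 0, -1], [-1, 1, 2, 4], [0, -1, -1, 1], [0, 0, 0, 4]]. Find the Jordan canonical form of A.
J = [[1, 1, 0, 0], [0, 1, 1, 0], [0, 0, 1, 0], [0, 0, 0, 4]]

The characteristic polynomial is det(xI - A) = (x - 4)(x - 1)^3, so the eigenvalues are 1 (algebraic multiplicity 3), 4 (algebraic multiplicity 1).

For λ = 1: rank(A - I) = 3, rank((A - I)^2) = 2, rank((A - I)^3) = 1. The eigenspace has dimension 4 - 3 = 1, so there is 1 Jordan block; the rank sequence gives block sizes [3].

For λ = 4: algebraic multiplicity 1 gives one 1×1 block.

Assembling the blocks gives the Jordan form J above.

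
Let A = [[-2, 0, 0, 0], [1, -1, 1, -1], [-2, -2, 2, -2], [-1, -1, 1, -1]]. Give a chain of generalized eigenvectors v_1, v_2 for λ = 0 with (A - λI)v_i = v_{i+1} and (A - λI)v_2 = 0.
We seek v_1 ∈ ker(A^2) \ ker(A), then set v_{i+1} = A v_i.

One such chain is v_1 = [[0, 0, 2, 1]]^T, v_2 = [[0, 1, 2, 1]]^T. Check: A v_2 = [[0, 0, 0, 0]]^T = 0.

v_1 = [[0, 0, 2, 1]]^T, v_2 = [[0, 1, 2, 1]]^T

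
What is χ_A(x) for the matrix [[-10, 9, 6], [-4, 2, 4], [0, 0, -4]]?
xI - A = [[x + 10, -9, -6], [4, x - 2, -4], [0, 0, x + 4]].

Expanding det(xI - A) along the first row:
det(xI - A) = + (x + 10)·det([[x - 2, -4], [0, x + 4]]) - (-9)·det([[4, -4], [0, x + 4]]) + (-6)·det([[4, x - 2], [0, 0]]).

Evaluating gives χ_A(x) = x^3 + 12x^2 + 48x + 64 = (x + 4)^3.

χ_A(x) = (x + 4)^3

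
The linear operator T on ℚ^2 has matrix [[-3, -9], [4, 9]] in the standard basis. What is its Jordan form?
The characteristic polynomial is det(xI - A) = (x - 3)^2, so the eigenvalues are 3 (algebraic multiplicity 2).

For λ = 3: rank(A - 3I) = 1, rank((A - 3I)^2) = 0. The eigenspace has dimension 2 - 1 = 1, so there is 1 Jordan block; the rank sequence gives block sizes [2].

Assembling the blocks gives the Jordan form J above.

J = [[3, 1], [0, 3]]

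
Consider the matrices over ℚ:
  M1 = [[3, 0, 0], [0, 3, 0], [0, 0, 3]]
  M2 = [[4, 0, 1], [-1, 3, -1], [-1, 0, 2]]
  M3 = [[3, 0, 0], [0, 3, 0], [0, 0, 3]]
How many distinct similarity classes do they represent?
Characteristic polynomials: χ_{M1} = (x - 3)^3, χ_{M2} = (x - 3)^3, χ_{M3} = (x - 3)^3.

{M1, M3}: invariant factors x - 3, x - 3, x - 3.

{M2}: invariant factors x - 3, (x - 3)^2.

Matrices are similar if and only if their invariant-factor lists agree; the partition into similarity classes is {M1, M3}, {M2}.

2 classes: {M1, M3}, {M2}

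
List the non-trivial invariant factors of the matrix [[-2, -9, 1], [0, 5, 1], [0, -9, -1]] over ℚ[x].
(x - 2)^2(x + 2)

The Jordan structure of A has elementary divisors (x + 2), (x - 2)^2. Arranging the block sizes at each eigenvalue in decreasing order and taking row products gives the invariant factors.

Invariant factors (smallest first, each dividing the next): (x - 2)^2(x + 2).

Check: the last factor (x - 2)^2(x + 2) is the minimal polynomial, and the product (x - 2)^2(x + 2) is the characteristic polynomial.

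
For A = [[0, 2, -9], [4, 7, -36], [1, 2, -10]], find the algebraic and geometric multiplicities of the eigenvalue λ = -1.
algebraic multiplicity 3, geometric multiplicity 2

The characteristic polynomial is (x + 1)^3, so the factor x + 1 appears with exponent 3: the algebraic multiplicity is 3.

rank(A + I) = 1, so the eigenspace has dimension 3 - 1 = 2: the geometric multiplicity is 2.

Since 2 < 3, A is not diagonalizable.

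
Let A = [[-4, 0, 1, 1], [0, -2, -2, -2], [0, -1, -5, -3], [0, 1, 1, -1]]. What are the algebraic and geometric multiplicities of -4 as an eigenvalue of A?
algebraic multiplicity 2, geometric multiplicity 1

The characteristic polynomial is (x + 2)^2(x + 4)^2, so the factor x + 4 appears with exponent 2: the algebraic multiplicity is 2.

rank(A + 4I) = 3, so the eigenspace has dimension 4 - 3 = 1: the geometric multiplicity is 1.

Since 1 < 2, A is not diagonalizable.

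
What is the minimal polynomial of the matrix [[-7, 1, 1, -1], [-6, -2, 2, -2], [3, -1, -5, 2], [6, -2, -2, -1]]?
m_A(x) = (x + 3)(x + 4)^2

The characteristic polynomial factors as (x + 3)(x + 4)^3. The minimal polynomial is ∏(x - λ)^{k_λ} where k_λ is the size of the largest Jordan block at λ.

For λ = -4: rank(A + 4I) = 2, and the largest Jordan block has size 2 (the smallest k with rank((A + 4I)^k) = rank((A + 4I)^(k+1))).
For λ = -3: rank(A + 3I) = 3, and the largest Jordan block has size 1 (the smallest k with rank((A + 3I)^k) = rank((A + 3I)^(k+1))).

So m_A(x) = (x + 3)(x + 4)^2.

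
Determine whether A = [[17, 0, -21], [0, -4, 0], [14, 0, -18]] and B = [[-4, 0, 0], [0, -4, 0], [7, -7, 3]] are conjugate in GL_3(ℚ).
Two matrices over a field are similar if and only if they have the same invariant factors.

Both A and B have characteristic polynomial (x - 3)(x + 4)^2 and minimal polynomial (x - 3)(x + 4). Computing further, both have invariant factors x + 4, (x - 3)(x + 4). Hence A and B are similar.

Yes.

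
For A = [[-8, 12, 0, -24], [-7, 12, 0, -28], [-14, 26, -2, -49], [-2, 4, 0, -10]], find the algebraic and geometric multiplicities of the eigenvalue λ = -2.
algebraic multiplicity 4, geometric multiplicity 2

The characteristic polynomial is (x + 2)^4, so the factor x + 2 appears with exponent 4: the algebraic multiplicity is 4.

rank(A + 2I) = 2, so the eigenspace has dimension 4 - 2 = 2: the geometric multiplicity is 2.

Since 2 < 4, A is not diagonalizable.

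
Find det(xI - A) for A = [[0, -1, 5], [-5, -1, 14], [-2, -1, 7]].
χ_A(x) = (x - 2)^3

xI - A = [[x, 1, -5], [5, x + 1, -14], [2, 1, x - 7]].

Expanding det(xI - A) along the first row:
det(xI - A) = + (x)·det([[x + 1, -14], [1, x - 7]]) - (1)·det([[5, -14], [2, x - 7]]) + (-5)·det([[5, x + 1], [2, 1]]).

Evaluating gives χ_A(x) = x^3 - 6x^2 + 12x - 8 = (x - 2)^3.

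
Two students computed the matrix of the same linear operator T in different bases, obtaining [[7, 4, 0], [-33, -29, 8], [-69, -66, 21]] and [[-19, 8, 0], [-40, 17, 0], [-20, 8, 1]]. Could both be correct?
No.

Both have characteristic polynomial (x - 1)^2(x + 3), but the minimal polynomial of A is (x - 1)^2(x + 3) while the minimal polynomial of B is (x - 1)(x + 3). The minimal polynomial is a similarity invariant, so A and B are not similar.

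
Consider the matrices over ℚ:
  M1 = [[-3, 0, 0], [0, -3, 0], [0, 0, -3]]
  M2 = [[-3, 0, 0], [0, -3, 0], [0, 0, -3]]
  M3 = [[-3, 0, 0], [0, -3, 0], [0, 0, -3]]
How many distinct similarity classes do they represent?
1 class: {M1, M2, M3}

Characteristic polynomials: χ_{M1} = (x + 3)^3, χ_{M2} = (x + 3)^3, χ_{M3} = (x + 3)^3.

{M1, M2, M3}: invariant factors x + 3, x + 3, x + 3.

Matrices are similar if and only if their invariant-factor lists agree; the partition into similarity classes is {M1, M2, M3}.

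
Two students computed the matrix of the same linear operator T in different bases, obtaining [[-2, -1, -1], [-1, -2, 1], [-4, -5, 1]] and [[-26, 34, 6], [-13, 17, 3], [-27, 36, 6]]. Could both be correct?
Yes.

Two matrices over a field are similar if and only if they have the same invariant factors.

Both A and B have characteristic polynomial x^2(x + 3) and minimal polynomial x^2(x + 3). Computing further, both have invariant factors x^2(x + 3). Hence A and B are similar.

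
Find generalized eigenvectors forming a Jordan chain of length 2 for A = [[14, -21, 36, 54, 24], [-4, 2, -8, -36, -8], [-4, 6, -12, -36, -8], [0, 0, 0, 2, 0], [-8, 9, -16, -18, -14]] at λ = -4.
We seek v_1 ∈ ker((A + 4I)^2) \ ker(A + 4I), then set v_{i+1} = (A + 4I) v_i.

One such chain is v_1 = [[1, 1, 0, 0, 0]]^T, v_2 = [[-3, 2, 2, 0, 1]]^T. Check: (A + 4I) v_2 = [[0, 0, 0, 0, 0]]^T = 0.

v_1 = [[1, 1, 0, 0, 0]]^T, v_2 = [[-3, 2, 2, 0, 1]]^T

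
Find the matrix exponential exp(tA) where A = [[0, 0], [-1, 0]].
A has Jordan form J = [[0, 1], [0, 0]] with A = PJP^{-1}, so e^{tA} = P e^{tJ} P^{-1}.

For a Jordan block J_k(λ), e^{tJ_k(λ)} = e^{λt} · (I + tN + t^2 N^2/2! + ... + t^{k-1} N^{k-1}/(k-1)!) where N is the nilpotent superdiagonal part.

Assembling the blocks and conjugating back gives the entries of e^{tA} as shown above.

e^{tA} = [[1, 0], [-t, 1]]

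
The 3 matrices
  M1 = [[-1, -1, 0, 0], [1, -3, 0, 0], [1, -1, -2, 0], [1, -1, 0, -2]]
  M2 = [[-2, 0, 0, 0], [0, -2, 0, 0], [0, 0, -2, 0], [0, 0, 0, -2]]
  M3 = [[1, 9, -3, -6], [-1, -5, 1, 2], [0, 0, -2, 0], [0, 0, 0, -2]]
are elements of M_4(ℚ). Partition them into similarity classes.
2 classes: {M1, M3}, {M2}

Characteristic polynomials: χ_{M1} = (x + 2)^4, χ_{M2} = (x + 2)^4, χ_{M3} = (x + 2)^4.

{M1, M3}: invariant factors x + 2, x + 2, (x + 2)^2.

{M2}: invariant factors x + 2, x + 2, x + 2, x + 2.

Matrices are similar if and only if their invariant-factor lists agree; the partition into similarity classes is {M1, M3}, {M2}.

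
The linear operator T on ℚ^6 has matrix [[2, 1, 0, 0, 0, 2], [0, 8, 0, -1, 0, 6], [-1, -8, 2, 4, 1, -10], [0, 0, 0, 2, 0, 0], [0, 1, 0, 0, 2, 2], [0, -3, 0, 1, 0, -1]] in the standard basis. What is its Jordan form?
The characteristic polynomial is det(xI - A) = (x - 5)(x - 2)^5, so the eigenvalues are 2 (algebraic multiplicity 5), 5 (algebraic multiplicity 1).

For λ = 2: rank(A - 2I) = 4, rank((A - 2I)^2) = 2, rank((A - 2I)^3) = 1. The eigenspace has dimension 6 - 4 = 2, so there are 2 Jordan blocks; the rank sequence gives block sizes [3, 2].

For λ = 5: algebraic multiplicity 1 gives one 1×1 block.

Assembling the blocks gives the Jordan form J above.

J = [[2, 1, 0, 0, 0, 0], [0, 2, 1, 0, 0, 0], [0, 0, 2, 0, 0, 0], [0, 0, 0, 2, 1, 0], [0, 0, 0, 0, 2, 0], [0, 0, 0, 0, 0, 5]]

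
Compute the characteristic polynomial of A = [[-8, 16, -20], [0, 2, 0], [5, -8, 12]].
xI - A = [[x + 8, -16, 20], [0, x - 2, 0], [-5, 8, x - 12]].

Expanding det(xI - A) along the first row:
det(xI - A) = + (x + 8)·det([[x - 2, 0], [8, x - 12]]) - (-16)·det([[0, 0], [-5, x - 12]]) + (20)·det([[0, x - 2], [-5, 8]]).

Evaluating gives χ_A(x) = x^3 - 6x^2 + 12x - 8 = (x - 2)^3.

χ_A(x) = (x - 2)^3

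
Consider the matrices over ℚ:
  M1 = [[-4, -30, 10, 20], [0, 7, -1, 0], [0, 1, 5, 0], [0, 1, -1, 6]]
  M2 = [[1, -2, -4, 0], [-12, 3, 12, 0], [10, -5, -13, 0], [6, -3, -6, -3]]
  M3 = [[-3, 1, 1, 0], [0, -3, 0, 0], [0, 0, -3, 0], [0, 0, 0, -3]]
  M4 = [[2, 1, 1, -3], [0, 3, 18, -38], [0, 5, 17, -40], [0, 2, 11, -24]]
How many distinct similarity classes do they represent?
Characteristic polynomials: χ_{M1} = (x - 6)^3(x + 4), χ_{M2} = (x + 3)^4, χ_{M3} = (x + 3)^4, χ_{M4} = (x - 2)^2(x + 3)^2.

{M1}: invariant factors x - 6, (x - 6)^2(x + 4).

{M2, M3}: invariant factors x + 3, x + 3, (x + 3)^2.

{M4}: invariant factors (x - 2)^2(x + 3)^2.

Matrices are similar if and only if their invariant-factor lists agree; the partition into similarity classes is {M1}, {M2, M3}, {M4}.

3 classes: {M1}, {M2, M3}, {M4}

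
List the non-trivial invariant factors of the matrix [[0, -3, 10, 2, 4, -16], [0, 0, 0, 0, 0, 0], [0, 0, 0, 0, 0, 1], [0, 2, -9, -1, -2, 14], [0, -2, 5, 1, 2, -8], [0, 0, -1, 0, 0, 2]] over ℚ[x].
The Jordan structure of A has elementary divisors x^2, x, (x - 1)^3. Arranging the block sizes at each eigenvalue in decreasing order and taking row products gives the invariant factors.

Invariant factors (smallest first, each dividing the next): x, x^2(x - 1)^3.

Check: the last factor x^2(x - 1)^3 is the minimal polynomial, and the product x^3(x - 1)^3 is the characteristic polynomial.

x, x^2(x - 1)^3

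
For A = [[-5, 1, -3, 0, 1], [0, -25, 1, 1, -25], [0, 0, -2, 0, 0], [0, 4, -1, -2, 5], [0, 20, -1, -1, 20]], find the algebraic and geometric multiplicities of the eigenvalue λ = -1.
algebraic multiplicity 2, geometric multiplicity 1

The characteristic polynomial is (x + 1)^2(x + 2)(x + 5)^2, so the factor x + 1 appears with exponent 2: the algebraic multiplicity is 2.

rank(A + I) = 4, so the eigenspace has dimension 5 - 4 = 1: the geometric multiplicity is 1.

Since 1 < 2, A is not diagonalizable.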